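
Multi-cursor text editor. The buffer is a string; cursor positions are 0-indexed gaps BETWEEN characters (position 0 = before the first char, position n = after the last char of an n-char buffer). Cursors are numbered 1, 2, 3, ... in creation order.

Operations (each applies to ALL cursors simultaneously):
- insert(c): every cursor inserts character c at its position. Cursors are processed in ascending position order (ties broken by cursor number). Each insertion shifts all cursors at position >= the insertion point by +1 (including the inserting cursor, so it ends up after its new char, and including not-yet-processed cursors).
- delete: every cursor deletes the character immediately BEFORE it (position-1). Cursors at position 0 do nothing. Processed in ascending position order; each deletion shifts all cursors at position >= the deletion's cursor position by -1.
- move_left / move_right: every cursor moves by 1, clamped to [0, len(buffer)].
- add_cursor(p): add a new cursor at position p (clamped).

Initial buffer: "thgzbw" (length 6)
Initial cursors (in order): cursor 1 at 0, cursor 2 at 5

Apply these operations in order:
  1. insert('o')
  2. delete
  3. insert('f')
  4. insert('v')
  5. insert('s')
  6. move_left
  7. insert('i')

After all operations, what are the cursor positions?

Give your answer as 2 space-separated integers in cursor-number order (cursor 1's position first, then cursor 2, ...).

After op 1 (insert('o')): buffer="othgzbow" (len 8), cursors c1@1 c2@7, authorship 1.....2.
After op 2 (delete): buffer="thgzbw" (len 6), cursors c1@0 c2@5, authorship ......
After op 3 (insert('f')): buffer="fthgzbfw" (len 8), cursors c1@1 c2@7, authorship 1.....2.
After op 4 (insert('v')): buffer="fvthgzbfvw" (len 10), cursors c1@2 c2@9, authorship 11.....22.
After op 5 (insert('s')): buffer="fvsthgzbfvsw" (len 12), cursors c1@3 c2@11, authorship 111.....222.
After op 6 (move_left): buffer="fvsthgzbfvsw" (len 12), cursors c1@2 c2@10, authorship 111.....222.
After op 7 (insert('i')): buffer="fvisthgzbfvisw" (len 14), cursors c1@3 c2@12, authorship 1111.....2222.

Answer: 3 12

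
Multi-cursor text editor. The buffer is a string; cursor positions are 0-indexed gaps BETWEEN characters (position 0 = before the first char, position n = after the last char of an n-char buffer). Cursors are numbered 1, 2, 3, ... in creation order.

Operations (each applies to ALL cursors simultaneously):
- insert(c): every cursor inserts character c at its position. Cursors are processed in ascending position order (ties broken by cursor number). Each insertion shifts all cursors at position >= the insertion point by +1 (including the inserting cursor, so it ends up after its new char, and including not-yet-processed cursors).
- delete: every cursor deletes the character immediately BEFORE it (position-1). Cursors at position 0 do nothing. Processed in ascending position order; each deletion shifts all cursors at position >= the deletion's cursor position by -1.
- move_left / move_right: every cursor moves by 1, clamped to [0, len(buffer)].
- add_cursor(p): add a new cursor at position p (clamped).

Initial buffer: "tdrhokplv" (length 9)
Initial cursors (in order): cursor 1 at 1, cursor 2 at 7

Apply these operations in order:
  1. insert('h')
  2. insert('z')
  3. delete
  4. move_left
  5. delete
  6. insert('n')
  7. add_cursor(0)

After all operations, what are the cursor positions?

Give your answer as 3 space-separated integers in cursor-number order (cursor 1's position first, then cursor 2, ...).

After op 1 (insert('h')): buffer="thdrhokphlv" (len 11), cursors c1@2 c2@9, authorship .1......2..
After op 2 (insert('z')): buffer="thzdrhokphzlv" (len 13), cursors c1@3 c2@11, authorship .11......22..
After op 3 (delete): buffer="thdrhokphlv" (len 11), cursors c1@2 c2@9, authorship .1......2..
After op 4 (move_left): buffer="thdrhokphlv" (len 11), cursors c1@1 c2@8, authorship .1......2..
After op 5 (delete): buffer="hdrhokhlv" (len 9), cursors c1@0 c2@6, authorship 1.....2..
After op 6 (insert('n')): buffer="nhdrhoknhlv" (len 11), cursors c1@1 c2@8, authorship 11.....22..
After op 7 (add_cursor(0)): buffer="nhdrhoknhlv" (len 11), cursors c3@0 c1@1 c2@8, authorship 11.....22..

Answer: 1 8 0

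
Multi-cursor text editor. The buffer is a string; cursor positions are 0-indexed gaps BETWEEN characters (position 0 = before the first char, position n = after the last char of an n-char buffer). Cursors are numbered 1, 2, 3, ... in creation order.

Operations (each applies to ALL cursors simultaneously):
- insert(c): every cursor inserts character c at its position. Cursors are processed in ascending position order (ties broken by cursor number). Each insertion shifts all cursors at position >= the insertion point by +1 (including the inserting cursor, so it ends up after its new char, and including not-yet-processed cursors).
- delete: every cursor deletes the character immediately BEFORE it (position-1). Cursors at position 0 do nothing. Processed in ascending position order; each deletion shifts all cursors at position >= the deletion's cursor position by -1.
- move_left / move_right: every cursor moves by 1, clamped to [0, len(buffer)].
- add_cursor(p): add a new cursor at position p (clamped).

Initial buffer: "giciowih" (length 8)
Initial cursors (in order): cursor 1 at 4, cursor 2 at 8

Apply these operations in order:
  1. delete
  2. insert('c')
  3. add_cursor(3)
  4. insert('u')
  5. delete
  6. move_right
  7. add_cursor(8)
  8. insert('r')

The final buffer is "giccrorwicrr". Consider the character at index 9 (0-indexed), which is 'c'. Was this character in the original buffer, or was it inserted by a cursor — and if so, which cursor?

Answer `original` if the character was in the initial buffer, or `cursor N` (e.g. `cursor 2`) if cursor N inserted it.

Answer: cursor 2

Derivation:
After op 1 (delete): buffer="gicowi" (len 6), cursors c1@3 c2@6, authorship ......
After op 2 (insert('c')): buffer="giccowic" (len 8), cursors c1@4 c2@8, authorship ...1...2
After op 3 (add_cursor(3)): buffer="giccowic" (len 8), cursors c3@3 c1@4 c2@8, authorship ...1...2
After op 4 (insert('u')): buffer="gicucuowicu" (len 11), cursors c3@4 c1@6 c2@11, authorship ...311...22
After op 5 (delete): buffer="giccowic" (len 8), cursors c3@3 c1@4 c2@8, authorship ...1...2
After op 6 (move_right): buffer="giccowic" (len 8), cursors c3@4 c1@5 c2@8, authorship ...1...2
After op 7 (add_cursor(8)): buffer="giccowic" (len 8), cursors c3@4 c1@5 c2@8 c4@8, authorship ...1...2
After op 8 (insert('r')): buffer="giccrorwicrr" (len 12), cursors c3@5 c1@7 c2@12 c4@12, authorship ...13.1..224
Authorship (.=original, N=cursor N): . . . 1 3 . 1 . . 2 2 4
Index 9: author = 2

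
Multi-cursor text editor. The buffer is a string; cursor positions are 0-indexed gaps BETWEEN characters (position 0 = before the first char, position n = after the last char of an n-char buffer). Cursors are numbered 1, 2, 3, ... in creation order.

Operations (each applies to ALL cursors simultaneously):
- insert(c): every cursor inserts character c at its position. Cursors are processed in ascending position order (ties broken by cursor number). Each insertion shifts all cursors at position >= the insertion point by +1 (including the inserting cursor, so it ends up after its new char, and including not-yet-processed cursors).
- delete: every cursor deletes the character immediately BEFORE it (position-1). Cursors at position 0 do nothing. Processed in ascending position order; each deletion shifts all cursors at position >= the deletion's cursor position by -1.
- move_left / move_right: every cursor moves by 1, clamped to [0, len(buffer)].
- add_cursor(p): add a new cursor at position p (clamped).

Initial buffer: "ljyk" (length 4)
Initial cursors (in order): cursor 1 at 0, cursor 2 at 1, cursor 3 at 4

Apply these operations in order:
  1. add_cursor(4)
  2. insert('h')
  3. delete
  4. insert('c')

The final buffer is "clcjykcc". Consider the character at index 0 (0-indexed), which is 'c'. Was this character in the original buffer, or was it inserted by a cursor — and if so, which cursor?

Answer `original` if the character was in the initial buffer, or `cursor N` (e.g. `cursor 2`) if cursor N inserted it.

After op 1 (add_cursor(4)): buffer="ljyk" (len 4), cursors c1@0 c2@1 c3@4 c4@4, authorship ....
After op 2 (insert('h')): buffer="hlhjykhh" (len 8), cursors c1@1 c2@3 c3@8 c4@8, authorship 1.2...34
After op 3 (delete): buffer="ljyk" (len 4), cursors c1@0 c2@1 c3@4 c4@4, authorship ....
After op 4 (insert('c')): buffer="clcjykcc" (len 8), cursors c1@1 c2@3 c3@8 c4@8, authorship 1.2...34
Authorship (.=original, N=cursor N): 1 . 2 . . . 3 4
Index 0: author = 1

Answer: cursor 1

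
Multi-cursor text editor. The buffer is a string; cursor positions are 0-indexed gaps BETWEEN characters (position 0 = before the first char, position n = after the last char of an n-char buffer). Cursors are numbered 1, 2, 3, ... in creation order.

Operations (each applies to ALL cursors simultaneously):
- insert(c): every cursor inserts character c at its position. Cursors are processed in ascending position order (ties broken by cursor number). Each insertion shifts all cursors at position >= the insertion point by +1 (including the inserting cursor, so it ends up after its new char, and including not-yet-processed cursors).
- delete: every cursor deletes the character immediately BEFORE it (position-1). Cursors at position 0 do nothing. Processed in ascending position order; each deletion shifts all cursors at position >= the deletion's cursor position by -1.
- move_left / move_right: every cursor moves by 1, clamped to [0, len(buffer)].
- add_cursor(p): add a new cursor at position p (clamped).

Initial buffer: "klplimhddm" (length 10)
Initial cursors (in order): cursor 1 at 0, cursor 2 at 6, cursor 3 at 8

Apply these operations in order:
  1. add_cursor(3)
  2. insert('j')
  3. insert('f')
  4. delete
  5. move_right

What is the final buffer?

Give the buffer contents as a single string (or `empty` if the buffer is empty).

Answer: jklpjlimjhdjdm

Derivation:
After op 1 (add_cursor(3)): buffer="klplimhddm" (len 10), cursors c1@0 c4@3 c2@6 c3@8, authorship ..........
After op 2 (insert('j')): buffer="jklpjlimjhdjdm" (len 14), cursors c1@1 c4@5 c2@9 c3@12, authorship 1...4...2..3..
After op 3 (insert('f')): buffer="jfklpjflimjfhdjfdm" (len 18), cursors c1@2 c4@7 c2@12 c3@16, authorship 11...44...22..33..
After op 4 (delete): buffer="jklpjlimjhdjdm" (len 14), cursors c1@1 c4@5 c2@9 c3@12, authorship 1...4...2..3..
After op 5 (move_right): buffer="jklpjlimjhdjdm" (len 14), cursors c1@2 c4@6 c2@10 c3@13, authorship 1...4...2..3..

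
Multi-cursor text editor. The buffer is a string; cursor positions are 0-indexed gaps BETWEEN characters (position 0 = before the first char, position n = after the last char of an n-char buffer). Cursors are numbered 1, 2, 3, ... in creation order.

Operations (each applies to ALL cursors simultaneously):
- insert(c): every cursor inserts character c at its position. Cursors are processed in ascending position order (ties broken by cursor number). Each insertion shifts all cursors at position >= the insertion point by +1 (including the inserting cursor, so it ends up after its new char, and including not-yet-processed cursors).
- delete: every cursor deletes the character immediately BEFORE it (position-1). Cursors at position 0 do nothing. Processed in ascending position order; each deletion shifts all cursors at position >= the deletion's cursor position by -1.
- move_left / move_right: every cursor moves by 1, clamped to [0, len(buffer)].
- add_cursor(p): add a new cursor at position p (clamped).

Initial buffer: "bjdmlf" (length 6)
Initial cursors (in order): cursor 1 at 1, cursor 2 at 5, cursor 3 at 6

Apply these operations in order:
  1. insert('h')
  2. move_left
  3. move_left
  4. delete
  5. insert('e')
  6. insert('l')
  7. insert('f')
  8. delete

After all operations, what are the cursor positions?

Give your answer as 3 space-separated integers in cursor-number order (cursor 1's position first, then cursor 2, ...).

Answer: 2 8 11

Derivation:
After op 1 (insert('h')): buffer="bhjdmlhfh" (len 9), cursors c1@2 c2@7 c3@9, authorship .1....2.3
After op 2 (move_left): buffer="bhjdmlhfh" (len 9), cursors c1@1 c2@6 c3@8, authorship .1....2.3
After op 3 (move_left): buffer="bhjdmlhfh" (len 9), cursors c1@0 c2@5 c3@7, authorship .1....2.3
After op 4 (delete): buffer="bhjdlfh" (len 7), cursors c1@0 c2@4 c3@5, authorship .1....3
After op 5 (insert('e')): buffer="ebhjdelefh" (len 10), cursors c1@1 c2@6 c3@8, authorship 1.1..2.3.3
After op 6 (insert('l')): buffer="elbhjdellelfh" (len 13), cursors c1@2 c2@8 c3@11, authorship 11.1..22.33.3
After op 7 (insert('f')): buffer="elfbhjdelflelffh" (len 16), cursors c1@3 c2@10 c3@14, authorship 111.1..222.333.3
After op 8 (delete): buffer="elbhjdellelfh" (len 13), cursors c1@2 c2@8 c3@11, authorship 11.1..22.33.3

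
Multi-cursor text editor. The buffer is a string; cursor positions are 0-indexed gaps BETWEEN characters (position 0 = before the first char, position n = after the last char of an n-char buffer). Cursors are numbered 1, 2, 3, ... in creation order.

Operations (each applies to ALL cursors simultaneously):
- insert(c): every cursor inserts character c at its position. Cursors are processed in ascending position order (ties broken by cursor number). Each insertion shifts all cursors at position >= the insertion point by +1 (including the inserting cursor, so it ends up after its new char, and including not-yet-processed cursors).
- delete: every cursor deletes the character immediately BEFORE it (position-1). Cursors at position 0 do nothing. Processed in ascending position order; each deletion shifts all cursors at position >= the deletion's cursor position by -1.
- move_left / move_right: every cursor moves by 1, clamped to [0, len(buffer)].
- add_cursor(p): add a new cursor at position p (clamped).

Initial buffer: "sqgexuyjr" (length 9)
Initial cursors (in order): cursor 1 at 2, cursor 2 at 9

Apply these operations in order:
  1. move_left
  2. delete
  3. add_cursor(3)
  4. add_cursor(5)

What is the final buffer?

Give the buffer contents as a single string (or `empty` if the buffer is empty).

After op 1 (move_left): buffer="sqgexuyjr" (len 9), cursors c1@1 c2@8, authorship .........
After op 2 (delete): buffer="qgexuyr" (len 7), cursors c1@0 c2@6, authorship .......
After op 3 (add_cursor(3)): buffer="qgexuyr" (len 7), cursors c1@0 c3@3 c2@6, authorship .......
After op 4 (add_cursor(5)): buffer="qgexuyr" (len 7), cursors c1@0 c3@3 c4@5 c2@6, authorship .......

Answer: qgexuyr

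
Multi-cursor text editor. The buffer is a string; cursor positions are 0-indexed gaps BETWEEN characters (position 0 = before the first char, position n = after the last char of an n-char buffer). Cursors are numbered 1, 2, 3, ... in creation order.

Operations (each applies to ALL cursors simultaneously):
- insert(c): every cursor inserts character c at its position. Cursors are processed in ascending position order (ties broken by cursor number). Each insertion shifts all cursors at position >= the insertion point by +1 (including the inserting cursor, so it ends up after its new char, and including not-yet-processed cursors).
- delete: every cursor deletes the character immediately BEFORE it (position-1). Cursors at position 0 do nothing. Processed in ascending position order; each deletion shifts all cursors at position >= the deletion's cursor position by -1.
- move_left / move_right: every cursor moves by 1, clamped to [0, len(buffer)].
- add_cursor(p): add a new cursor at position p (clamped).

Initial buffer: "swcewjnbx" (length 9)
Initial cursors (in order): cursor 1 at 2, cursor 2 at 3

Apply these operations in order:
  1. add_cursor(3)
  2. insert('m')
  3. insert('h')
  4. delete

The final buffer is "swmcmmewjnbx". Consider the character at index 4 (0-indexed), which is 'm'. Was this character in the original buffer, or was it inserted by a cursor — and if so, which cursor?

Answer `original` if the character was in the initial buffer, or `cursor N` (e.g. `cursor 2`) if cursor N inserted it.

Answer: cursor 2

Derivation:
After op 1 (add_cursor(3)): buffer="swcewjnbx" (len 9), cursors c1@2 c2@3 c3@3, authorship .........
After op 2 (insert('m')): buffer="swmcmmewjnbx" (len 12), cursors c1@3 c2@6 c3@6, authorship ..1.23......
After op 3 (insert('h')): buffer="swmhcmmhhewjnbx" (len 15), cursors c1@4 c2@9 c3@9, authorship ..11.2323......
After op 4 (delete): buffer="swmcmmewjnbx" (len 12), cursors c1@3 c2@6 c3@6, authorship ..1.23......
Authorship (.=original, N=cursor N): . . 1 . 2 3 . . . . . .
Index 4: author = 2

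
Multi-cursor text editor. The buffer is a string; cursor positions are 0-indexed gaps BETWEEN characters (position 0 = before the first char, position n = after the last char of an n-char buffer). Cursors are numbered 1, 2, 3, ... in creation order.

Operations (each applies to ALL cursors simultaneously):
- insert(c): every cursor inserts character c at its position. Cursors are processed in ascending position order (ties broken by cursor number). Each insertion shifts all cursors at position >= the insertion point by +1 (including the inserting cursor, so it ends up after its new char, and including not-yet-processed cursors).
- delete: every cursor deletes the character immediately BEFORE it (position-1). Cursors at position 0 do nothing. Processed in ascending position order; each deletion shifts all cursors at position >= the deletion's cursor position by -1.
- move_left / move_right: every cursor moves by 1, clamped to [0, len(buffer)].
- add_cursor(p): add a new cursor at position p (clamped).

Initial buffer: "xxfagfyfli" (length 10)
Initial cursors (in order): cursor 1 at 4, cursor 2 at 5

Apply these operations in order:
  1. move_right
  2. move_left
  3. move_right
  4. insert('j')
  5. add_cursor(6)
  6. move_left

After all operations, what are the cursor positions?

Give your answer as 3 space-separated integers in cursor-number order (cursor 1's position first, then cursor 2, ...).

After op 1 (move_right): buffer="xxfagfyfli" (len 10), cursors c1@5 c2@6, authorship ..........
After op 2 (move_left): buffer="xxfagfyfli" (len 10), cursors c1@4 c2@5, authorship ..........
After op 3 (move_right): buffer="xxfagfyfli" (len 10), cursors c1@5 c2@6, authorship ..........
After op 4 (insert('j')): buffer="xxfagjfjyfli" (len 12), cursors c1@6 c2@8, authorship .....1.2....
After op 5 (add_cursor(6)): buffer="xxfagjfjyfli" (len 12), cursors c1@6 c3@6 c2@8, authorship .....1.2....
After op 6 (move_left): buffer="xxfagjfjyfli" (len 12), cursors c1@5 c3@5 c2@7, authorship .....1.2....

Answer: 5 7 5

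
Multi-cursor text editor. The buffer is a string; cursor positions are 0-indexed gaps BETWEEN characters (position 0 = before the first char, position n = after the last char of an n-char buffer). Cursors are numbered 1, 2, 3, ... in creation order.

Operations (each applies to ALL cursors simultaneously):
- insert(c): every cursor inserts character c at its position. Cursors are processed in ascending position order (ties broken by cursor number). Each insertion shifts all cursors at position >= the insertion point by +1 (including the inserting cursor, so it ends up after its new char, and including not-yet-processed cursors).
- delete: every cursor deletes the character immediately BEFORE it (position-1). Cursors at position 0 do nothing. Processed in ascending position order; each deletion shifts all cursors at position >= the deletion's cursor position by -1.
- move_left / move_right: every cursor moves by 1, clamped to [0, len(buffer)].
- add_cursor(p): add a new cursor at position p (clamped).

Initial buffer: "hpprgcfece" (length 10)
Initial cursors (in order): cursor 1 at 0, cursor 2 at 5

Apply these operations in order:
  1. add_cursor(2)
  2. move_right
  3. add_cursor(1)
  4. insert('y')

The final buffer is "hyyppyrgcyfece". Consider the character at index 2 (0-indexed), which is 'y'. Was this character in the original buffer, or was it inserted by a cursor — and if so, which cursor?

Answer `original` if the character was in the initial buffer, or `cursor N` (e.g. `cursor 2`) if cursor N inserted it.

Answer: cursor 4

Derivation:
After op 1 (add_cursor(2)): buffer="hpprgcfece" (len 10), cursors c1@0 c3@2 c2@5, authorship ..........
After op 2 (move_right): buffer="hpprgcfece" (len 10), cursors c1@1 c3@3 c2@6, authorship ..........
After op 3 (add_cursor(1)): buffer="hpprgcfece" (len 10), cursors c1@1 c4@1 c3@3 c2@6, authorship ..........
After op 4 (insert('y')): buffer="hyyppyrgcyfece" (len 14), cursors c1@3 c4@3 c3@6 c2@10, authorship .14..3...2....
Authorship (.=original, N=cursor N): . 1 4 . . 3 . . . 2 . . . .
Index 2: author = 4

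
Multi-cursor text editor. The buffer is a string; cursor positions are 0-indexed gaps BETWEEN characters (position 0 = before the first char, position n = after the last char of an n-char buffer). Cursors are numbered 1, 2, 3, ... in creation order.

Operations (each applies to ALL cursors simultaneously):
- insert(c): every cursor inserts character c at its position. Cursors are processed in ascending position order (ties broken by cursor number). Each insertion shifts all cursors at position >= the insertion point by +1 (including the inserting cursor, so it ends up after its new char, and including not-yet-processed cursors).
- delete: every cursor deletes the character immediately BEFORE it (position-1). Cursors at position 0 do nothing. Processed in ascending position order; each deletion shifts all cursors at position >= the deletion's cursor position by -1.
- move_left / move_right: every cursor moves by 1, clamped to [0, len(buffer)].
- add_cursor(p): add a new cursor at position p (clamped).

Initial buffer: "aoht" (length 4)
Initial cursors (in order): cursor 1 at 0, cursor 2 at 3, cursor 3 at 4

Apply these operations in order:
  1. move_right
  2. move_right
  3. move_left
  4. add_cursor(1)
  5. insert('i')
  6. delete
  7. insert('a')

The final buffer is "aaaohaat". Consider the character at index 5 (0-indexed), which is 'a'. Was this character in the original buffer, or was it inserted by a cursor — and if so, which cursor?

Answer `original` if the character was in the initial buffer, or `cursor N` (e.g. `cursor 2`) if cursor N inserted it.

Answer: cursor 2

Derivation:
After op 1 (move_right): buffer="aoht" (len 4), cursors c1@1 c2@4 c3@4, authorship ....
After op 2 (move_right): buffer="aoht" (len 4), cursors c1@2 c2@4 c3@4, authorship ....
After op 3 (move_left): buffer="aoht" (len 4), cursors c1@1 c2@3 c3@3, authorship ....
After op 4 (add_cursor(1)): buffer="aoht" (len 4), cursors c1@1 c4@1 c2@3 c3@3, authorship ....
After op 5 (insert('i')): buffer="aiiohiit" (len 8), cursors c1@3 c4@3 c2@7 c3@7, authorship .14..23.
After op 6 (delete): buffer="aoht" (len 4), cursors c1@1 c4@1 c2@3 c3@3, authorship ....
After op 7 (insert('a')): buffer="aaaohaat" (len 8), cursors c1@3 c4@3 c2@7 c3@7, authorship .14..23.
Authorship (.=original, N=cursor N): . 1 4 . . 2 3 .
Index 5: author = 2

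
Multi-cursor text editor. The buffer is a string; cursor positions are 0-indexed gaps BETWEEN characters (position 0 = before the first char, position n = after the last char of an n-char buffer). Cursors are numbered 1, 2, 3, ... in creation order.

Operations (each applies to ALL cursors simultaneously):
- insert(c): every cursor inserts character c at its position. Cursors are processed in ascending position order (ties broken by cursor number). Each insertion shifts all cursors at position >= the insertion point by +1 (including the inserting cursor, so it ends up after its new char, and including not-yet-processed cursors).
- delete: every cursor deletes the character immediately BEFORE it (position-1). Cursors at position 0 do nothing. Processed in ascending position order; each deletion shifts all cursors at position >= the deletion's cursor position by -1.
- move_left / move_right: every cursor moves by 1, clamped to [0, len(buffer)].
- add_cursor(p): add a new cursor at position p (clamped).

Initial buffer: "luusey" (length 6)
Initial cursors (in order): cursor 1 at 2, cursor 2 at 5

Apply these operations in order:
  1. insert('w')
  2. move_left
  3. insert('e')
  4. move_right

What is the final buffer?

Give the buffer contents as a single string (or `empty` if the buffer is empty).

Answer: luewuseewy

Derivation:
After op 1 (insert('w')): buffer="luwusewy" (len 8), cursors c1@3 c2@7, authorship ..1...2.
After op 2 (move_left): buffer="luwusewy" (len 8), cursors c1@2 c2@6, authorship ..1...2.
After op 3 (insert('e')): buffer="luewuseewy" (len 10), cursors c1@3 c2@8, authorship ..11...22.
After op 4 (move_right): buffer="luewuseewy" (len 10), cursors c1@4 c2@9, authorship ..11...22.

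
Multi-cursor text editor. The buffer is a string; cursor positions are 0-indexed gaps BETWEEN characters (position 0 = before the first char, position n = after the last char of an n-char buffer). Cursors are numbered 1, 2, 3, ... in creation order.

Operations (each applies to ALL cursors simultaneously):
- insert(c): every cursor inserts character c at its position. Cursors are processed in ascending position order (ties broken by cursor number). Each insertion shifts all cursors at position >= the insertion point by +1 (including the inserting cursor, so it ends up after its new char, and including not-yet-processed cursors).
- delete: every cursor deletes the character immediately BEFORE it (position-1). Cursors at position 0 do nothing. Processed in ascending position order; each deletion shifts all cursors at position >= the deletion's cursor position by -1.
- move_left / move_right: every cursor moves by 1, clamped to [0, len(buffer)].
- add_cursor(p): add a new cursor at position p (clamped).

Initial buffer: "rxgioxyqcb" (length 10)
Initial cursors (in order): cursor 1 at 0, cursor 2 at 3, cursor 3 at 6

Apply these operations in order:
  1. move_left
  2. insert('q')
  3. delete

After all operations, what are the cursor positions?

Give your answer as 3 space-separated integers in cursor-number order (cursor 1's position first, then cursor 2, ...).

Answer: 0 2 5

Derivation:
After op 1 (move_left): buffer="rxgioxyqcb" (len 10), cursors c1@0 c2@2 c3@5, authorship ..........
After op 2 (insert('q')): buffer="qrxqgioqxyqcb" (len 13), cursors c1@1 c2@4 c3@8, authorship 1..2...3.....
After op 3 (delete): buffer="rxgioxyqcb" (len 10), cursors c1@0 c2@2 c3@5, authorship ..........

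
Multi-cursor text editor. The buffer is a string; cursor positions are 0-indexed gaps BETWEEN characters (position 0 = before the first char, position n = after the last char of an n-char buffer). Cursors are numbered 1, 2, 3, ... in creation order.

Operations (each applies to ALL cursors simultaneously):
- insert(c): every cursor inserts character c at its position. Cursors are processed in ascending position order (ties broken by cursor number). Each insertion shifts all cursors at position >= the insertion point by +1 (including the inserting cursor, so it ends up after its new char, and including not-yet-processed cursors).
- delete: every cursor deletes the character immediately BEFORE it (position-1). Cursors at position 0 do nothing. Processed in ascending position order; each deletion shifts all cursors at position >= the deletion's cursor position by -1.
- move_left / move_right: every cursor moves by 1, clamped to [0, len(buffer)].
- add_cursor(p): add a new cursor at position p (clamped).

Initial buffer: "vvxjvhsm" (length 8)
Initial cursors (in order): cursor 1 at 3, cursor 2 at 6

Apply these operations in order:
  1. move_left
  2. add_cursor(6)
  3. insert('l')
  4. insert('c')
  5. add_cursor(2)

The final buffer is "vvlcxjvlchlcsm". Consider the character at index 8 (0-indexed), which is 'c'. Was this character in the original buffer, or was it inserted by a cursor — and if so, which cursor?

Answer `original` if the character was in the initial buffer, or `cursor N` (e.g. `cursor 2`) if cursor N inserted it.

After op 1 (move_left): buffer="vvxjvhsm" (len 8), cursors c1@2 c2@5, authorship ........
After op 2 (add_cursor(6)): buffer="vvxjvhsm" (len 8), cursors c1@2 c2@5 c3@6, authorship ........
After op 3 (insert('l')): buffer="vvlxjvlhlsm" (len 11), cursors c1@3 c2@7 c3@9, authorship ..1...2.3..
After op 4 (insert('c')): buffer="vvlcxjvlchlcsm" (len 14), cursors c1@4 c2@9 c3@12, authorship ..11...22.33..
After op 5 (add_cursor(2)): buffer="vvlcxjvlchlcsm" (len 14), cursors c4@2 c1@4 c2@9 c3@12, authorship ..11...22.33..
Authorship (.=original, N=cursor N): . . 1 1 . . . 2 2 . 3 3 . .
Index 8: author = 2

Answer: cursor 2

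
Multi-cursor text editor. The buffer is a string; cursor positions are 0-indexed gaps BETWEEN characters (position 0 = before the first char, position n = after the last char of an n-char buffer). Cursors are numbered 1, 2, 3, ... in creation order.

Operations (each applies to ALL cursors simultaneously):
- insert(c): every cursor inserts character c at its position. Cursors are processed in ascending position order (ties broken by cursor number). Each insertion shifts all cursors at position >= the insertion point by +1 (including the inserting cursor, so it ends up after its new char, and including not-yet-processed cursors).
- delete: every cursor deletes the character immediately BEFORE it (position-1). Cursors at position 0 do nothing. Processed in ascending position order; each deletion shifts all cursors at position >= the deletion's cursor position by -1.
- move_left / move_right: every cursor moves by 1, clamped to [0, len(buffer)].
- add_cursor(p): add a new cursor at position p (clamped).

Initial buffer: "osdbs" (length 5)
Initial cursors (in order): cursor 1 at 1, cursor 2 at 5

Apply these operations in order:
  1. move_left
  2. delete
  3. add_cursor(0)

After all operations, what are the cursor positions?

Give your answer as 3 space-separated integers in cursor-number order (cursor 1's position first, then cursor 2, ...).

After op 1 (move_left): buffer="osdbs" (len 5), cursors c1@0 c2@4, authorship .....
After op 2 (delete): buffer="osds" (len 4), cursors c1@0 c2@3, authorship ....
After op 3 (add_cursor(0)): buffer="osds" (len 4), cursors c1@0 c3@0 c2@3, authorship ....

Answer: 0 3 0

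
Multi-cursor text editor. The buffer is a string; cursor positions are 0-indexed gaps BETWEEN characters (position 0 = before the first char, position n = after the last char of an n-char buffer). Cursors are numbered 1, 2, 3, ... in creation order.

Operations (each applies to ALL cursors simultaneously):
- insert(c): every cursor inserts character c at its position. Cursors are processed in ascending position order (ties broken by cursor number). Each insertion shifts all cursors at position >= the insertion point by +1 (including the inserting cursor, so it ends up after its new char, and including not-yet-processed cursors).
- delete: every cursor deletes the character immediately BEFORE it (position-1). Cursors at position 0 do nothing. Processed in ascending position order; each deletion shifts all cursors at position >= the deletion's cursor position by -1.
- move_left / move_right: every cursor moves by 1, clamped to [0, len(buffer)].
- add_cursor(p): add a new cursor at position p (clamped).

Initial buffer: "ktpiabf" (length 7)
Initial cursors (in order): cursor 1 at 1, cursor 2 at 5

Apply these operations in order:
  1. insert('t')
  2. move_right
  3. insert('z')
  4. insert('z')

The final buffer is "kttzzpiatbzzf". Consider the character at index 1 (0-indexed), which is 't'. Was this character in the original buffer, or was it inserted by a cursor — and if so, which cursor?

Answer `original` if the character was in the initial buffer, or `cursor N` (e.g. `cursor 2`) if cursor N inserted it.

After op 1 (insert('t')): buffer="kttpiatbf" (len 9), cursors c1@2 c2@7, authorship .1....2..
After op 2 (move_right): buffer="kttpiatbf" (len 9), cursors c1@3 c2@8, authorship .1....2..
After op 3 (insert('z')): buffer="kttzpiatbzf" (len 11), cursors c1@4 c2@10, authorship .1.1...2.2.
After op 4 (insert('z')): buffer="kttzzpiatbzzf" (len 13), cursors c1@5 c2@12, authorship .1.11...2.22.
Authorship (.=original, N=cursor N): . 1 . 1 1 . . . 2 . 2 2 .
Index 1: author = 1

Answer: cursor 1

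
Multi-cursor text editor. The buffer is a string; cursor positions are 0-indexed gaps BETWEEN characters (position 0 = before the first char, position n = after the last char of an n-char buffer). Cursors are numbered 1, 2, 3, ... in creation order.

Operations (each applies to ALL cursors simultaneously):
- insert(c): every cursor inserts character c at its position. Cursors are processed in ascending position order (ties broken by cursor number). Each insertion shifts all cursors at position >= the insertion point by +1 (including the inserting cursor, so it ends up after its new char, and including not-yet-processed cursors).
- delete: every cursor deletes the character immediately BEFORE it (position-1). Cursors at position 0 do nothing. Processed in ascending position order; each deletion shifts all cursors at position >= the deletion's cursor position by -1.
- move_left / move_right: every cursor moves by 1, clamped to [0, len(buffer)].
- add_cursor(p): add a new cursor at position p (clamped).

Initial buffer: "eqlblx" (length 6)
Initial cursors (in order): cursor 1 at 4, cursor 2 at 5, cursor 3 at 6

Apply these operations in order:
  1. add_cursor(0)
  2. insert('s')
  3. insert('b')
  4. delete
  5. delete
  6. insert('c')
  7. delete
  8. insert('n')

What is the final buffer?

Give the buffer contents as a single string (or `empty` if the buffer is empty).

After op 1 (add_cursor(0)): buffer="eqlblx" (len 6), cursors c4@0 c1@4 c2@5 c3@6, authorship ......
After op 2 (insert('s')): buffer="seqlbslsxs" (len 10), cursors c4@1 c1@6 c2@8 c3@10, authorship 4....1.2.3
After op 3 (insert('b')): buffer="sbeqlbsblsbxsb" (len 14), cursors c4@2 c1@8 c2@11 c3@14, authorship 44....11.22.33
After op 4 (delete): buffer="seqlbslsxs" (len 10), cursors c4@1 c1@6 c2@8 c3@10, authorship 4....1.2.3
After op 5 (delete): buffer="eqlblx" (len 6), cursors c4@0 c1@4 c2@5 c3@6, authorship ......
After op 6 (insert('c')): buffer="ceqlbclcxc" (len 10), cursors c4@1 c1@6 c2@8 c3@10, authorship 4....1.2.3
After op 7 (delete): buffer="eqlblx" (len 6), cursors c4@0 c1@4 c2@5 c3@6, authorship ......
After op 8 (insert('n')): buffer="neqlbnlnxn" (len 10), cursors c4@1 c1@6 c2@8 c3@10, authorship 4....1.2.3

Answer: neqlbnlnxn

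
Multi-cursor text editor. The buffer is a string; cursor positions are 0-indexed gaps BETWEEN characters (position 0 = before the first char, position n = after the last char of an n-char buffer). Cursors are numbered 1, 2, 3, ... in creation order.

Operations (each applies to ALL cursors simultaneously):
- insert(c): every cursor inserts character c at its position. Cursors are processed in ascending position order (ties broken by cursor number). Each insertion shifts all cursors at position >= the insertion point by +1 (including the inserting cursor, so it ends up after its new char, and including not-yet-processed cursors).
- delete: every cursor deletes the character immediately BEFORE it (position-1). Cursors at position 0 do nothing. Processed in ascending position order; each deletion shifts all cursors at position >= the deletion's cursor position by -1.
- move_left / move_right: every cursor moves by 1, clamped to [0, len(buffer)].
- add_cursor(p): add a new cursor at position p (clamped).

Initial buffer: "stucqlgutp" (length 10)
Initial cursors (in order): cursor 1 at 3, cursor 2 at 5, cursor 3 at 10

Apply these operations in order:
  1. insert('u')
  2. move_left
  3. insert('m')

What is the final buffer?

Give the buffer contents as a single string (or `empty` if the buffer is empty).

After op 1 (insert('u')): buffer="stuucqulgutpu" (len 13), cursors c1@4 c2@7 c3@13, authorship ...1..2.....3
After op 2 (move_left): buffer="stuucqulgutpu" (len 13), cursors c1@3 c2@6 c3@12, authorship ...1..2.....3
After op 3 (insert('m')): buffer="stumucqmulgutpmu" (len 16), cursors c1@4 c2@8 c3@15, authorship ...11..22.....33

Answer: stumucqmulgutpmu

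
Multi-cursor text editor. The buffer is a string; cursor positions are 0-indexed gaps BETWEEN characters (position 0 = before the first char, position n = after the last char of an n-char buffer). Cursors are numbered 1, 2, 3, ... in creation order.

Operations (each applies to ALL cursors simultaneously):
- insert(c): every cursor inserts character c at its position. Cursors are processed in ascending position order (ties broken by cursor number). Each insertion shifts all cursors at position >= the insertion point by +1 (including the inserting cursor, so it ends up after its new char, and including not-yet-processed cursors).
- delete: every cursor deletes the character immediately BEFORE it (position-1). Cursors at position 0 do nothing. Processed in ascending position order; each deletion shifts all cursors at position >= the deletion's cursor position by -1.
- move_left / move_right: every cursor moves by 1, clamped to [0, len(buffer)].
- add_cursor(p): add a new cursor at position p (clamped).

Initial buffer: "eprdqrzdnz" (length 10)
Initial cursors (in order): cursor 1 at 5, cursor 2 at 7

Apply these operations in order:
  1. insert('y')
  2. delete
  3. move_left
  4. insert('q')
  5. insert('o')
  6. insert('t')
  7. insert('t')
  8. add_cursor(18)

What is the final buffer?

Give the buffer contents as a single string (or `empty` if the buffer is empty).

Answer: eprdqottqrqottzdnz

Derivation:
After op 1 (insert('y')): buffer="eprdqyrzydnz" (len 12), cursors c1@6 c2@9, authorship .....1..2...
After op 2 (delete): buffer="eprdqrzdnz" (len 10), cursors c1@5 c2@7, authorship ..........
After op 3 (move_left): buffer="eprdqrzdnz" (len 10), cursors c1@4 c2@6, authorship ..........
After op 4 (insert('q')): buffer="eprdqqrqzdnz" (len 12), cursors c1@5 c2@8, authorship ....1..2....
After op 5 (insert('o')): buffer="eprdqoqrqozdnz" (len 14), cursors c1@6 c2@10, authorship ....11..22....
After op 6 (insert('t')): buffer="eprdqotqrqotzdnz" (len 16), cursors c1@7 c2@12, authorship ....111..222....
After op 7 (insert('t')): buffer="eprdqottqrqottzdnz" (len 18), cursors c1@8 c2@14, authorship ....1111..2222....
After op 8 (add_cursor(18)): buffer="eprdqottqrqottzdnz" (len 18), cursors c1@8 c2@14 c3@18, authorship ....1111..2222....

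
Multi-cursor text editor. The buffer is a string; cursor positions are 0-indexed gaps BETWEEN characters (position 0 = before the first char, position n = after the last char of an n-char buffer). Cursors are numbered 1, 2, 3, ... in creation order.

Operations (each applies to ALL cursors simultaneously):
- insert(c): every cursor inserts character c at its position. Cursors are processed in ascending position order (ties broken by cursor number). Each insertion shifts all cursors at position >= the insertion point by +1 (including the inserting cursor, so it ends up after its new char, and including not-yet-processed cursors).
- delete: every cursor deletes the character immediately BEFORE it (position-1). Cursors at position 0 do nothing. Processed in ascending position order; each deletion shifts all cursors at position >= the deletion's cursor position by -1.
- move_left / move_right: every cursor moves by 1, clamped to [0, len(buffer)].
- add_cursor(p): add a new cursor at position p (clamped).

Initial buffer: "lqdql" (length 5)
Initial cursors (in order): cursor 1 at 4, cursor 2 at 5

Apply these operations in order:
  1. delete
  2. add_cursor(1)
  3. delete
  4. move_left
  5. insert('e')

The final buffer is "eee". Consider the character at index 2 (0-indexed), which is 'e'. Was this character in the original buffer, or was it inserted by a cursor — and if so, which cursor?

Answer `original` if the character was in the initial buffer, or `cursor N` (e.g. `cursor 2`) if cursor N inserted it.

Answer: cursor 3

Derivation:
After op 1 (delete): buffer="lqd" (len 3), cursors c1@3 c2@3, authorship ...
After op 2 (add_cursor(1)): buffer="lqd" (len 3), cursors c3@1 c1@3 c2@3, authorship ...
After op 3 (delete): buffer="" (len 0), cursors c1@0 c2@0 c3@0, authorship 
After op 4 (move_left): buffer="" (len 0), cursors c1@0 c2@0 c3@0, authorship 
After op 5 (insert('e')): buffer="eee" (len 3), cursors c1@3 c2@3 c3@3, authorship 123
Authorship (.=original, N=cursor N): 1 2 3
Index 2: author = 3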